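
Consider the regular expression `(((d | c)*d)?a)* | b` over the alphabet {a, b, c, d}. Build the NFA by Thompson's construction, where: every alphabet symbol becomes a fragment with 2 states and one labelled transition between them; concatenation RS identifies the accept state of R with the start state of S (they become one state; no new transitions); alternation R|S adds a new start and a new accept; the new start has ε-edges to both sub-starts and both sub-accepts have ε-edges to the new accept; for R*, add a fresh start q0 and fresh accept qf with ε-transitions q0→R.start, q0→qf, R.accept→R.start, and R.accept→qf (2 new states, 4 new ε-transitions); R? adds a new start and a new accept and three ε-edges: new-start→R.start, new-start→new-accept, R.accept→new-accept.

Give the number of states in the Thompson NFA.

Bottom-up over the parse tree:
Each of the 5 symbol leaves contributes a 2-state fragment.
  d | c : 6 states
  (d | c)* : 8 states
  (d | c)*d : 9 states
  ((d | c)*d)? : 11 states
  ((d | c)*d)?a : 12 states
  (((d | c)*d)?a)* : 14 states
  (((d | c)*d)?a)* | b : 18 states

18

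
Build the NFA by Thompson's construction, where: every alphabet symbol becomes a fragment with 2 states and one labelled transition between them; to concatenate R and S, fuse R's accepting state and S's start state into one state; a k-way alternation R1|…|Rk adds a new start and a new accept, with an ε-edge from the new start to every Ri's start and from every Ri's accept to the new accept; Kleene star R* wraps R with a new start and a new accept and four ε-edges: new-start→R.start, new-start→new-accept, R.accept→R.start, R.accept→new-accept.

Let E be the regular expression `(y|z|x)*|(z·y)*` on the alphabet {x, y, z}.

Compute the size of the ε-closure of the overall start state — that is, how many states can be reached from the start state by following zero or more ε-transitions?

11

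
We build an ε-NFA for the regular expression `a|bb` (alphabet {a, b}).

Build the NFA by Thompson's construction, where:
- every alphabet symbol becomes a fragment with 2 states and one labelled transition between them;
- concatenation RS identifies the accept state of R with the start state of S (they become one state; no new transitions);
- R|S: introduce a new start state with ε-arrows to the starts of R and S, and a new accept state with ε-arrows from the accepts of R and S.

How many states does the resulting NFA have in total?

7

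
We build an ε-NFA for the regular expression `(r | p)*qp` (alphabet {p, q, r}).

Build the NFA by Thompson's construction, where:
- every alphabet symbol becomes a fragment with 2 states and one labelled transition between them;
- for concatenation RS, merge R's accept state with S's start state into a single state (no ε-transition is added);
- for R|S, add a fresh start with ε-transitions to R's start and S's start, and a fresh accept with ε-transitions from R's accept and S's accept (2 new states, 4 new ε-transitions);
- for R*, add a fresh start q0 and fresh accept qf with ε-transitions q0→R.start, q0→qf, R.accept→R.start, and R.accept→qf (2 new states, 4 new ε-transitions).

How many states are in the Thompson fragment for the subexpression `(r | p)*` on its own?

8

Fragment for `(r | p)*`:
Each of the 2 symbol leaves contributes a 2-state fragment.
  r | p : 6 states
  (r | p)* : 8 states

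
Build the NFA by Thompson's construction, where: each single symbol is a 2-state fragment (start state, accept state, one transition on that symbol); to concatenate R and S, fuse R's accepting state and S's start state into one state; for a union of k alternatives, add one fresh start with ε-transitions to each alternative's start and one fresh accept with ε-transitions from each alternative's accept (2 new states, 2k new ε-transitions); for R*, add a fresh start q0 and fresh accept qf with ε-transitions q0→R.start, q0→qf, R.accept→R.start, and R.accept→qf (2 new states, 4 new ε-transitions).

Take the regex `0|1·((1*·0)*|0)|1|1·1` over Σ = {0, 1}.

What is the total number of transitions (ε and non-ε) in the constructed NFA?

By structural recursion:
Each of the 8 symbol leaves contributes 1 transition (1 symbol, 0 ε).
  1* — 5 transitions (1 symbol, 4 ε)
  1*·0 — 6 transitions (2 symbol, 4 ε)
  (1*·0)* — 10 transitions (2 symbol, 8 ε)
  (1*·0)*|0 — 15 transitions (3 symbol, 12 ε)
  1·((1*·0)*|0) — 16 transitions (4 symbol, 12 ε)
  1·1 — 2 transitions (2 symbol, 0 ε)
  0|1·((1*·0)*|0)|1|1·1 — 28 transitions (8 symbol, 20 ε)

28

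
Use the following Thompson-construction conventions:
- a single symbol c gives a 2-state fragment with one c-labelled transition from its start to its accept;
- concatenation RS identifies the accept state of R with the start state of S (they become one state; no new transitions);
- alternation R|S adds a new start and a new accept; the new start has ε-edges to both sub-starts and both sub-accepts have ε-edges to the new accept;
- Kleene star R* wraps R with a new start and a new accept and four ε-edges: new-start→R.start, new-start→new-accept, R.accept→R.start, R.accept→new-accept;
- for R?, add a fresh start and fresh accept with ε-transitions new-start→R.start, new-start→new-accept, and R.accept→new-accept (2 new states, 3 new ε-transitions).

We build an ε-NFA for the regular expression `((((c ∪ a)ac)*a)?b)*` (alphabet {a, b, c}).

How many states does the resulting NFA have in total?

16

Bottom-up over the parse tree:
Each of the 6 symbol leaves contributes a 2-state fragment.
  c ∪ a : 6 states
  (c ∪ a)ac : 8 states
  ((c ∪ a)ac)* : 10 states
  ((c ∪ a)ac)*a : 11 states
  (((c ∪ a)ac)*a)? : 13 states
  (((c ∪ a)ac)*a)?b : 14 states
  ((((c ∪ a)ac)*a)?b)* : 16 states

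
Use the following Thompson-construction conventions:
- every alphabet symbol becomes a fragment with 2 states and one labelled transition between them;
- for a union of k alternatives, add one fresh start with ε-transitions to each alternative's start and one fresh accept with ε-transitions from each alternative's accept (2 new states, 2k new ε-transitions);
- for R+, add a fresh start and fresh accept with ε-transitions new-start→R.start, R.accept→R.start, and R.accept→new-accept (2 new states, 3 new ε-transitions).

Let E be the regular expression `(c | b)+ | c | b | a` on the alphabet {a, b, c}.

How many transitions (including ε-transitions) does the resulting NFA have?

20

Bottom-up over the parse tree:
Each of the 5 symbol leaves contributes 1 transition (1 symbol, 0 ε).
  c | b : 6 transitions (2 symbol, 4 ε)
  (c | b)+ : 9 transitions (2 symbol, 7 ε)
  (c | b)+ | c | b | a : 20 transitions (5 symbol, 15 ε)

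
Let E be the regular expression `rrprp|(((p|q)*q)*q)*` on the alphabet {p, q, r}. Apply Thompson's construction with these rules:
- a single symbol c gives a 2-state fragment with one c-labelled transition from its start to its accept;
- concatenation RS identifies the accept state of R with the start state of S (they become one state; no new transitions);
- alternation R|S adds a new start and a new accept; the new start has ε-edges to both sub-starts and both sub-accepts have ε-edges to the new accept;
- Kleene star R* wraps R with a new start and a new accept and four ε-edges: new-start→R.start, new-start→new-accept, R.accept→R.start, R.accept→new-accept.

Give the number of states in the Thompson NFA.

Per subexpression:
Each of the 9 symbol leaves contributes a 2-state fragment.
  rrprp = 6 states
  p|q = 6 states
  (p|q)* = 8 states
  (p|q)*q = 9 states
  ((p|q)*q)* = 11 states
  ((p|q)*q)*q = 12 states
  (((p|q)*q)*q)* = 14 states
  rrprp|(((p|q)*q)*q)* = 22 states

22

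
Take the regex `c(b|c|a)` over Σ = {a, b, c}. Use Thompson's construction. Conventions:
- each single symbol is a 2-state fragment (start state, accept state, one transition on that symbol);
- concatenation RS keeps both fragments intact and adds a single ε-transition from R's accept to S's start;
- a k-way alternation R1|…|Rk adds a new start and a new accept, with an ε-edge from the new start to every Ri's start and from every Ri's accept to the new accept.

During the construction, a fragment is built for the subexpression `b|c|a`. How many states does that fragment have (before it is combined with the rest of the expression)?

8

Fragment for `b|c|a`:
Each of the 3 symbol leaves contributes a 2-state fragment.
  b|c|a = 8 states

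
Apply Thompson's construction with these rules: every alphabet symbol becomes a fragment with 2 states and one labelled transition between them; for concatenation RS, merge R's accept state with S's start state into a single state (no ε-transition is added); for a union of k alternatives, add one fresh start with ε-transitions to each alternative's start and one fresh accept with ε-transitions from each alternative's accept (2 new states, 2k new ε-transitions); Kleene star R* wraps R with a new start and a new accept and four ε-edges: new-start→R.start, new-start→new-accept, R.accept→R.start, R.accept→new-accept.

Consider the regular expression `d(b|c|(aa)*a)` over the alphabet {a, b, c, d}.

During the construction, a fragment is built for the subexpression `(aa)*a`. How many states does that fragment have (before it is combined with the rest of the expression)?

Fragment for `(aa)*a`:
Each of the 3 symbol leaves contributes a 2-state fragment.
  aa = 3 states
  (aa)* = 5 states
  (aa)*a = 6 states

6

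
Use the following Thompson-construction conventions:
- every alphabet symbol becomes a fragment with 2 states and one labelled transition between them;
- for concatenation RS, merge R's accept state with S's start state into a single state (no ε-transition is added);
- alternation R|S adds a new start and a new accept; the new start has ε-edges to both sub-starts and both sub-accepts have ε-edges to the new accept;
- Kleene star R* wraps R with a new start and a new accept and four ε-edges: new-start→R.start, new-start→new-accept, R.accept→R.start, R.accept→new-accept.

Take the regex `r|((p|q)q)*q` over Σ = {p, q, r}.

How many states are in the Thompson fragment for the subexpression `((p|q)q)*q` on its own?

10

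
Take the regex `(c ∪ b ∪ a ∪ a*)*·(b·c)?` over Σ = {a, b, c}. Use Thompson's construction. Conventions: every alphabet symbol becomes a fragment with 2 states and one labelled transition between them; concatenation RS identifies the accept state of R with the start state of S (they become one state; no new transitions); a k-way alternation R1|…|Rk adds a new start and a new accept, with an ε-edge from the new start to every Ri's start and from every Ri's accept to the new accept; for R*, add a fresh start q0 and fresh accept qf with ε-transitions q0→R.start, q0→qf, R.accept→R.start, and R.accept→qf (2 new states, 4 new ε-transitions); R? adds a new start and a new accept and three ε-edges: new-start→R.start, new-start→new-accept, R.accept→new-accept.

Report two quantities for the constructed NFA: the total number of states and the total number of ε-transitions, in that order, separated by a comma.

Recursing over subexpressions:
Each of the 6 symbol leaves contributes 2 states and 0 ε-transitions.
  a* → 4 states, 4 ε-transitions
  c ∪ b ∪ a ∪ a* → 12 states, 12 ε-transitions
  (c ∪ b ∪ a ∪ a*)* → 14 states, 16 ε-transitions
  b·c → 3 states, 0 ε-transitions
  (b·c)? → 5 states, 3 ε-transitions
  (c ∪ b ∪ a ∪ a*)*·(b·c)? → 18 states, 19 ε-transitions

18, 19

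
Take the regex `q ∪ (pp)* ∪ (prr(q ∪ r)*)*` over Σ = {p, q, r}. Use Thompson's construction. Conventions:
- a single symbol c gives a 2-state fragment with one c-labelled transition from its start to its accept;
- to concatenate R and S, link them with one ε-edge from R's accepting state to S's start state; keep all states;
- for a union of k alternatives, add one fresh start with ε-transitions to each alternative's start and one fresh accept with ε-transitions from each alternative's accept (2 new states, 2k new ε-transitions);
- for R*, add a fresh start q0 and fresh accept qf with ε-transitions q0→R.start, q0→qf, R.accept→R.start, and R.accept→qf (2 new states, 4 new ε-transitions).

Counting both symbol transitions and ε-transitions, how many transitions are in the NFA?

34

Recursing over subexpressions:
Each of the 8 symbol leaves contributes 1 transition (1 symbol, 0 ε).
  pp = 3 transitions (2 symbol, 1 ε)
  (pp)* = 7 transitions (2 symbol, 5 ε)
  q ∪ r = 6 transitions (2 symbol, 4 ε)
  (q ∪ r)* = 10 transitions (2 symbol, 8 ε)
  prr(q ∪ r)* = 16 transitions (5 symbol, 11 ε)
  (prr(q ∪ r)*)* = 20 transitions (5 symbol, 15 ε)
  q ∪ (pp)* ∪ (prr(q ∪ r)*)* = 34 transitions (8 symbol, 26 ε)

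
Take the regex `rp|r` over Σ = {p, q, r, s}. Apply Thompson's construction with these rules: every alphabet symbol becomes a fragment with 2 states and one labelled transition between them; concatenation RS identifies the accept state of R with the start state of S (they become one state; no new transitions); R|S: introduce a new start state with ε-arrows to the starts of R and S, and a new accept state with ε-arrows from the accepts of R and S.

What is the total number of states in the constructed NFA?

7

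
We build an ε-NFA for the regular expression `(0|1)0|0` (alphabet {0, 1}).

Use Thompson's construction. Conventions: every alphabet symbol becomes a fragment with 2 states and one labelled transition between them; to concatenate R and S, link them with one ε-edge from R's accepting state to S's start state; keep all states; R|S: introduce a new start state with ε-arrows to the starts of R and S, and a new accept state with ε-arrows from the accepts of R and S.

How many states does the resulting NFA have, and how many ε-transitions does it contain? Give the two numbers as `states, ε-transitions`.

12, 9

Per subexpression:
Each of the 4 symbol leaves contributes 2 states and 0 ε-transitions.
  0|1 = 6 states, 4 ε-transitions
  (0|1)0 = 8 states, 5 ε-transitions
  (0|1)0|0 = 12 states, 9 ε-transitions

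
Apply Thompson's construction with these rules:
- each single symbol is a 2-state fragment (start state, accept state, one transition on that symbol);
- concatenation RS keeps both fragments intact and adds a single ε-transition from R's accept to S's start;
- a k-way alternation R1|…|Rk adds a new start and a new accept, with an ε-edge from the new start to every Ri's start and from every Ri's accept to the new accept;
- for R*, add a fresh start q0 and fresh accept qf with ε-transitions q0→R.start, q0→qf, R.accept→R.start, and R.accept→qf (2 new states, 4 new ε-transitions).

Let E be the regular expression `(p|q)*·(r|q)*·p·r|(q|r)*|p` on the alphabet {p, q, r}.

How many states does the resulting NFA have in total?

32

By structural recursion:
Each of the 9 symbol leaves contributes a 2-state fragment.
  p|q : 6 states
  (p|q)* : 8 states
  r|q : 6 states
  (r|q)* : 8 states
  (p|q)*·(r|q)*·p·r : 20 states
  q|r : 6 states
  (q|r)* : 8 states
  (p|q)*·(r|q)*·p·r|(q|r)*|p : 32 states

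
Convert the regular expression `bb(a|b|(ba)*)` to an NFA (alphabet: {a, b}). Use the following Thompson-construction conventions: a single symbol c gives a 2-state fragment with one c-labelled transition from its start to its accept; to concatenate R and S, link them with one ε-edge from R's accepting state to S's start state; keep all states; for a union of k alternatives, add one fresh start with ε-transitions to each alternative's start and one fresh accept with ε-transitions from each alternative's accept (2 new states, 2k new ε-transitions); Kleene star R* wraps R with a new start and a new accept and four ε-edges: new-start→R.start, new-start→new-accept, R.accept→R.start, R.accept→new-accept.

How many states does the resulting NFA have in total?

16

Per subexpression:
Each of the 6 symbol leaves contributes a 2-state fragment.
  ba — 4 states
  (ba)* — 6 states
  a|b|(ba)* — 12 states
  bb(a|b|(ba)*) — 16 states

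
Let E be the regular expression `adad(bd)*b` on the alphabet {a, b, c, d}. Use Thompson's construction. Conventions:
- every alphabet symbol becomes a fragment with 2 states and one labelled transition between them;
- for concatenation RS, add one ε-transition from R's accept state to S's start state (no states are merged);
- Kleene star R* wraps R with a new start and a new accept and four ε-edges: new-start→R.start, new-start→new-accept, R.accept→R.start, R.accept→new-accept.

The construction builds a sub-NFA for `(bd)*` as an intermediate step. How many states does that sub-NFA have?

Fragment for `(bd)*`:
Each of the 2 symbol leaves contributes a 2-state fragment.
  bd — 4 states
  (bd)* — 6 states

6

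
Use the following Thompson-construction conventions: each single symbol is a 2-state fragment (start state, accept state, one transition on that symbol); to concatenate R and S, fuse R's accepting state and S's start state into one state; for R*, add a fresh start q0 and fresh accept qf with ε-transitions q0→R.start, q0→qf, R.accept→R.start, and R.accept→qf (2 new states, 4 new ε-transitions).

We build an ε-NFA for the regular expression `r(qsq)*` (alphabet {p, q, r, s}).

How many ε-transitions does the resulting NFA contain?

Building bottom-up:
Each of the 4 symbol leaves contributes 0 ε-transitions.
  qsq = 0 ε-transitions
  (qsq)* = 4 ε-transitions
  r(qsq)* = 4 ε-transitions

4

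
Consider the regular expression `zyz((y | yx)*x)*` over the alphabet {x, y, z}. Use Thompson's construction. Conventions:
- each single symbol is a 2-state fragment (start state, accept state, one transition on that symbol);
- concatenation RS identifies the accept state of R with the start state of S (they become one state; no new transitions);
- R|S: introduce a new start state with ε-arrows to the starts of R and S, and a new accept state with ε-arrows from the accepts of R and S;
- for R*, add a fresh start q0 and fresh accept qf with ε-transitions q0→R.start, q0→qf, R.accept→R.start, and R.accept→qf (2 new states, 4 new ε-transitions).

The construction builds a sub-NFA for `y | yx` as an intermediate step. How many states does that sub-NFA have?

7

Fragment for `y | yx`:
Each of the 3 symbol leaves contributes a 2-state fragment.
  yx = 3 states
  y | yx = 7 states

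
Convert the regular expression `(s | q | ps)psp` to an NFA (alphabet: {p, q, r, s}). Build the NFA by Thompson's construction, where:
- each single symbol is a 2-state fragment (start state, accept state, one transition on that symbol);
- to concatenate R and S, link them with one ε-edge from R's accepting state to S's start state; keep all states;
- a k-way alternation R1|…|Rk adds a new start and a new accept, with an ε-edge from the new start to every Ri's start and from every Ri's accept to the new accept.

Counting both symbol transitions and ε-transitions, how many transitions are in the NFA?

Building bottom-up:
Each of the 7 symbol leaves contributes 1 transition (1 symbol, 0 ε).
  ps : 3 transitions (2 symbol, 1 ε)
  s | q | ps : 11 transitions (4 symbol, 7 ε)
  (s | q | ps)psp : 17 transitions (7 symbol, 10 ε)

17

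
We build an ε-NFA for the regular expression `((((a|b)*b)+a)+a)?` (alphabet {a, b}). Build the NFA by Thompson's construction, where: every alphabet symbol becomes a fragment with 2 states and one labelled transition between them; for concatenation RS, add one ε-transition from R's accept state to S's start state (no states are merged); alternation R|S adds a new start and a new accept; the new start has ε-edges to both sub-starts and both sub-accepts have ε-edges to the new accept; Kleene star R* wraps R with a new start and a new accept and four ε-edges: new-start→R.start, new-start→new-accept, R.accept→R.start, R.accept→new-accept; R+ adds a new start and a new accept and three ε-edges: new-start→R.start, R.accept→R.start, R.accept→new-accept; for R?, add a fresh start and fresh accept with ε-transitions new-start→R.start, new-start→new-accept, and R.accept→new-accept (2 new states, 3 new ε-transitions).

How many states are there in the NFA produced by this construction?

20

Per subexpression:
Each of the 5 symbol leaves contributes a 2-state fragment.
  a|b → 6 states
  (a|b)* → 8 states
  (a|b)*b → 10 states
  ((a|b)*b)+ → 12 states
  ((a|b)*b)+a → 14 states
  (((a|b)*b)+a)+ → 16 states
  (((a|b)*b)+a)+a → 18 states
  ((((a|b)*b)+a)+a)? → 20 states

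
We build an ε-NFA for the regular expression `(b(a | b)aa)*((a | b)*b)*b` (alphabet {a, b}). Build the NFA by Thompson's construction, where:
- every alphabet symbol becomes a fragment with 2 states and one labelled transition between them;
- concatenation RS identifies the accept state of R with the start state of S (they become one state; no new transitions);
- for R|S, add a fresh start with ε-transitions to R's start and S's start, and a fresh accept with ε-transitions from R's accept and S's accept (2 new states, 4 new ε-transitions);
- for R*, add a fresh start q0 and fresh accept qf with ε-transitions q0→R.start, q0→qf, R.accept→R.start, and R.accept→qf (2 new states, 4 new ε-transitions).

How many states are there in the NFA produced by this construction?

22

Building bottom-up:
Each of the 9 symbol leaves contributes a 2-state fragment.
  a | b → 6 states
  b(a | b)aa → 9 states
  (b(a | b)aa)* → 11 states
  a | b → 6 states
  (a | b)* → 8 states
  (a | b)*b → 9 states
  ((a | b)*b)* → 11 states
  (b(a | b)aa)*((a | b)*b)*b → 22 states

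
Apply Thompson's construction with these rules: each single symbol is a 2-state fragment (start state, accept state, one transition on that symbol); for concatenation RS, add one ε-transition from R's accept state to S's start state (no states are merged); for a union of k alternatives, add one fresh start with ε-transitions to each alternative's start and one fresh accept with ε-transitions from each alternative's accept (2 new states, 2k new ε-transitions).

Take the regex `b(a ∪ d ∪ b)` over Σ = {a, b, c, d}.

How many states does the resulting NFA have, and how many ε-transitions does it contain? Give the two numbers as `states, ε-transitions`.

10, 7

Bottom-up over the parse tree:
Each of the 4 symbol leaves contributes 2 states and 0 ε-transitions.
  a ∪ d ∪ b — 8 states, 6 ε-transitions
  b(a ∪ d ∪ b) — 10 states, 7 ε-transitions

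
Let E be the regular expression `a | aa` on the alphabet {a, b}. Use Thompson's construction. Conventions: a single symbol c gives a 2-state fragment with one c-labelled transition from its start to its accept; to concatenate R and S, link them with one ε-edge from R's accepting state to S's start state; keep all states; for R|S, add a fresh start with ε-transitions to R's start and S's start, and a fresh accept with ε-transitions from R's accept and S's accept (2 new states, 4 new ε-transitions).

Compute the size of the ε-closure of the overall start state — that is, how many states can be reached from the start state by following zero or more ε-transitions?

3

Work bottom-up. For each fragment F, track |ε-closure(F.start)| and whether F's accept lies in that closure (i.e. whether F accepts ε). A single-symbol fragment has closure size 1 and does not accept ε.
  aa → same as the first factor's closure: |closure| = 1
  a | aa → new start ε-reaches every alternative's start; none of them accept ε, so the new accept is not reached: |closure| = 1 + 1 + 1 = 3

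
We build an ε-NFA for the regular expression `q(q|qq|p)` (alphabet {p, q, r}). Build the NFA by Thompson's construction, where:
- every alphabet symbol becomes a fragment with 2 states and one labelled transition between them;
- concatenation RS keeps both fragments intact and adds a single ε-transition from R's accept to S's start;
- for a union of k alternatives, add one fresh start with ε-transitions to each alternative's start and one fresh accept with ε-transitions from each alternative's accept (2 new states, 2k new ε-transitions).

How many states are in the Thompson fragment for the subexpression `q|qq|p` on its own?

Fragment for `q|qq|p`:
Each of the 4 symbol leaves contributes a 2-state fragment.
  qq = 4 states
  q|qq|p = 10 states

10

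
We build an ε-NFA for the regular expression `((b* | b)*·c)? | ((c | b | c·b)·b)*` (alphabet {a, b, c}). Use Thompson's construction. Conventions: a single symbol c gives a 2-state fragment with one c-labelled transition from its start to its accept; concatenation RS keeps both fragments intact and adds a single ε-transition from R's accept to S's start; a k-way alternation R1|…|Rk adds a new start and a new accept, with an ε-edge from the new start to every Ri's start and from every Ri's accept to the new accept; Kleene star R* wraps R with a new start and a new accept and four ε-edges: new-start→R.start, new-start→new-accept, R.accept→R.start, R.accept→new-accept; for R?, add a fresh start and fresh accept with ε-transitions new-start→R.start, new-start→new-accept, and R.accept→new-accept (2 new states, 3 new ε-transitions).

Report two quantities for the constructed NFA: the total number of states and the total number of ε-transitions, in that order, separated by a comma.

By structural recursion:
Each of the 8 symbol leaves contributes 2 states and 0 ε-transitions.
  b* — 4 states, 4 ε-transitions
  b* | b — 8 states, 8 ε-transitions
  (b* | b)* — 10 states, 12 ε-transitions
  (b* | b)*·c — 12 states, 13 ε-transitions
  ((b* | b)*·c)? — 14 states, 16 ε-transitions
  c·b — 4 states, 1 ε-transition
  c | b | c·b — 10 states, 7 ε-transitions
  (c | b | c·b)·b — 12 states, 8 ε-transitions
  ((c | b | c·b)·b)* — 14 states, 12 ε-transitions
  ((b* | b)*·c)? | ((c | b | c·b)·b)* — 30 states, 32 ε-transitions

30, 32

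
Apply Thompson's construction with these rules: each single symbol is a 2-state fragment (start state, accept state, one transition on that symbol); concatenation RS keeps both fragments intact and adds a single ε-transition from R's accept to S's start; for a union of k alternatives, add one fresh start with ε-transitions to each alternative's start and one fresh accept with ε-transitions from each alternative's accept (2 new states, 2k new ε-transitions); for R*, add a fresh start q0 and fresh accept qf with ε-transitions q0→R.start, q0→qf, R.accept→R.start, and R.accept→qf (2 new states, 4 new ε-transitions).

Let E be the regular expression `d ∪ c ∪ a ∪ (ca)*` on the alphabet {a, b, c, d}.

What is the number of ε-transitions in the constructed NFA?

Recursing over subexpressions:
Each of the 5 symbol leaves contributes 0 ε-transitions.
  ca : 1 ε-transition
  (ca)* : 5 ε-transitions
  d ∪ c ∪ a ∪ (ca)* : 13 ε-transitions

13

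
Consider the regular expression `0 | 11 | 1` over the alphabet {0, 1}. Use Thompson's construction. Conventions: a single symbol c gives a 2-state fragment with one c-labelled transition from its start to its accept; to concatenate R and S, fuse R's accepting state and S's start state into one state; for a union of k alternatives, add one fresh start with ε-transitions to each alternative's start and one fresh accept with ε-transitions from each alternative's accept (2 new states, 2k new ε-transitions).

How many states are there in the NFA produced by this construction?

9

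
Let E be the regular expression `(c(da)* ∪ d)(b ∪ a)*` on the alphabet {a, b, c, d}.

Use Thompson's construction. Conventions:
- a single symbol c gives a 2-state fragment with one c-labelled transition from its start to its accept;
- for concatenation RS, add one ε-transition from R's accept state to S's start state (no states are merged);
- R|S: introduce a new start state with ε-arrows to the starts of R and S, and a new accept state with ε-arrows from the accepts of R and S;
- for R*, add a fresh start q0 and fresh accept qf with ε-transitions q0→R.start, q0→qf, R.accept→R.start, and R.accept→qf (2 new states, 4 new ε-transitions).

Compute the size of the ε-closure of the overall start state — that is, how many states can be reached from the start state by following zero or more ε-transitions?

Compute the ε-closure size of each fragment's start state recursively; a symbol fragment's start has no outgoing ε-edge, so its closure is just itself (size 1).
  da — C equals the left operand's closure size = 1 (its accept is not ε-reachable, so the closure stops there)
  (da)* — C = 1 (new start) + 1 (body) + 1 (new accept) = 3
  c(da)* — same as the first factor's closure: C = 1
  c(da)* ∪ d — C = 1 + 1 + 1 = 3 (the new accept is not ε-reachable since no branch accepts ε)
  b ∪ a — new start ε-reaches every alternative's start; none of them accept ε, so the new accept is not reached: C = 1 + 1 + 1 = 3
  (b ∪ a)* — the star's fresh start ε-reaches both the body's start and the fresh accept: C = 2 + 3 = 5
  (c(da)* ∪ d)(b ∪ a)* — same as the first factor's closure: C = 3

3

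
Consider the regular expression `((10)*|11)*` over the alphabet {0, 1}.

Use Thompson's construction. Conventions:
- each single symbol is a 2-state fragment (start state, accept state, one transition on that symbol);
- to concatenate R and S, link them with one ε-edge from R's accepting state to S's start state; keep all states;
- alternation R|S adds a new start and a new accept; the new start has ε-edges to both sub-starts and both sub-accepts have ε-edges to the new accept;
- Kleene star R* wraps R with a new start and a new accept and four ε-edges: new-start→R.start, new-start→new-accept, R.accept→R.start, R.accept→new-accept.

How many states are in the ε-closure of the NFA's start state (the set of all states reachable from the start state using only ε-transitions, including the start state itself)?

Work bottom-up. For each fragment F, track |ε-closure(F.start)| and whether F's accept lies in that closure (i.e. whether F accepts ε). A single-symbol fragment has closure size 1 and does not accept ε.
  10 — same as the first factor's closure: |ε-closure| = 1
  (10)* — |ε-closure| = 1 (new start) + 1 (body) + 1 (new accept) = 3
  11 — |ε-closure| equals the left operand's closure size = 1 (its accept is not ε-reachable, so the closure stops there)
  (10)*|11 — new start ε-reaches every alternative's start; at least one alternative accepts ε, so the union's new accept is reached too: |ε-closure| = 1 + 3 + 1 + 1 = 6
  ((10)*|11)* — the star's fresh start ε-reaches both the body's start and the fresh accept: |ε-closure| = 2 + 6 = 8

8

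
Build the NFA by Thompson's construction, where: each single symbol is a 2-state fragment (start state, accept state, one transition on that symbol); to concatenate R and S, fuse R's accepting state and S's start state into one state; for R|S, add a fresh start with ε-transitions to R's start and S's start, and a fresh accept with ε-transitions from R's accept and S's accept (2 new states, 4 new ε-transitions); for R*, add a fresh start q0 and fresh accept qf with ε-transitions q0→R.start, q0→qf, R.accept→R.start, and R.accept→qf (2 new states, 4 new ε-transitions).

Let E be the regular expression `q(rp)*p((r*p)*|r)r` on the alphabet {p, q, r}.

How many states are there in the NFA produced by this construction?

18

Recursing over subexpressions:
Each of the 8 symbol leaves contributes a 2-state fragment.
  rp : 3 states
  (rp)* : 5 states
  r* : 4 states
  r*p : 5 states
  (r*p)* : 7 states
  (r*p)*|r : 11 states
  q(rp)*p((r*p)*|r)r : 18 states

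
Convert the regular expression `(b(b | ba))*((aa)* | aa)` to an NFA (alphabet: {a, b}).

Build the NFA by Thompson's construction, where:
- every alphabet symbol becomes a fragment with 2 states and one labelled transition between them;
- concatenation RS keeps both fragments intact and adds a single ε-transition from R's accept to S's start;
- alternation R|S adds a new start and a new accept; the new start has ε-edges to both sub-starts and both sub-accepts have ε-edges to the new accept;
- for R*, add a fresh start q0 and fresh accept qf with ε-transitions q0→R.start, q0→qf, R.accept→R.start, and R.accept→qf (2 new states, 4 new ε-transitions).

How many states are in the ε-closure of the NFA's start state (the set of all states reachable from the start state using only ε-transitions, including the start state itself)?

9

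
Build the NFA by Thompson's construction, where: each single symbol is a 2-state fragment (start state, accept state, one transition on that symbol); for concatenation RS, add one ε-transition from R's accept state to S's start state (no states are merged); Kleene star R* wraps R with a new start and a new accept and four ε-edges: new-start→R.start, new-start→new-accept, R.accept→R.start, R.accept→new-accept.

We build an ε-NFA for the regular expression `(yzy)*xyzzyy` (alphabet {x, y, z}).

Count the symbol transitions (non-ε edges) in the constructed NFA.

9

By structural recursion:
Each of the 9 symbol leaves contributes exactly 1 symbol transition.
  yzy = 3 symbol transitions
  (yzy)* = 3 symbol transitions
  (yzy)*xyzzyy = 9 symbol transitions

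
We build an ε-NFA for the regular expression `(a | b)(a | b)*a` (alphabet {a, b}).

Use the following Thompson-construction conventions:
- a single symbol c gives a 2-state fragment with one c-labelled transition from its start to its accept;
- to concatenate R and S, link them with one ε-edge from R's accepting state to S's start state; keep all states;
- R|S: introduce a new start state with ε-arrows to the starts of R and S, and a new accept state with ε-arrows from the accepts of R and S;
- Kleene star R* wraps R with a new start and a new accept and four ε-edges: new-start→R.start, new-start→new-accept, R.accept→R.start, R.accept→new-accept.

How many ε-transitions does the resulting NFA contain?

Recursing over subexpressions:
Each of the 5 symbol leaves contributes 0 ε-transitions.
  a | b = 4 ε-transitions
  a | b = 4 ε-transitions
  (a | b)* = 8 ε-transitions
  (a | b)(a | b)*a = 14 ε-transitions

14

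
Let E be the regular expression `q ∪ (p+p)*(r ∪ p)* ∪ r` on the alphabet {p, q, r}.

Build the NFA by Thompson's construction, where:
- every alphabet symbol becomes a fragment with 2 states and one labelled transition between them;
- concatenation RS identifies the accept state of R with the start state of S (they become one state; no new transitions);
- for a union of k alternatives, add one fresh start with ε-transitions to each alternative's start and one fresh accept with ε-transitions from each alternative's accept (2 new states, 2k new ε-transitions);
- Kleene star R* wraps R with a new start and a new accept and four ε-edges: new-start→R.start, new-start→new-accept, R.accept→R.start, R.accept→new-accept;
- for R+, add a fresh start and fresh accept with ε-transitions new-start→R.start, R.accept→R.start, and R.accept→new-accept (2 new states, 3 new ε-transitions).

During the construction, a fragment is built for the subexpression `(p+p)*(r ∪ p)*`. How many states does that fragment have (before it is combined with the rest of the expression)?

14

Fragment for `(p+p)*(r ∪ p)*`:
Each of the 4 symbol leaves contributes a 2-state fragment.
  p+ : 4 states
  p+p : 5 states
  (p+p)* : 7 states
  r ∪ p : 6 states
  (r ∪ p)* : 8 states
  (p+p)*(r ∪ p)* : 14 states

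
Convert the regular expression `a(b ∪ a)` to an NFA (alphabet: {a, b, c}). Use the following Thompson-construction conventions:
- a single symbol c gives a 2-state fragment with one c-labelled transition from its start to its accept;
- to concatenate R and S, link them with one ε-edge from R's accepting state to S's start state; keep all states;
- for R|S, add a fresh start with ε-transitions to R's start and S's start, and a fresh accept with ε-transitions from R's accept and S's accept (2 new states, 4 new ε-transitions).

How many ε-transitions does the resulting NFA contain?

5

Bottom-up over the parse tree:
Each of the 3 symbol leaves contributes 0 ε-transitions.
  b ∪ a = 4 ε-transitions
  a(b ∪ a) = 5 ε-transitions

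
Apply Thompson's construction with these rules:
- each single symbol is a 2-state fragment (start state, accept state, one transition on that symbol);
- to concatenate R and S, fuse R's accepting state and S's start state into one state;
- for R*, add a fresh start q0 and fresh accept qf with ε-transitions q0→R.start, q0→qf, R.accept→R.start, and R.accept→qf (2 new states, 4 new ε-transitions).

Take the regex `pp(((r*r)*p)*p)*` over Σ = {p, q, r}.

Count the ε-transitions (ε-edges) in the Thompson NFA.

16

By structural recursion:
Each of the 6 symbol leaves contributes 0 ε-transitions.
  r* → 4 ε-transitions
  r*r → 4 ε-transitions
  (r*r)* → 8 ε-transitions
  (r*r)*p → 8 ε-transitions
  ((r*r)*p)* → 12 ε-transitions
  ((r*r)*p)*p → 12 ε-transitions
  (((r*r)*p)*p)* → 16 ε-transitions
  pp(((r*r)*p)*p)* → 16 ε-transitions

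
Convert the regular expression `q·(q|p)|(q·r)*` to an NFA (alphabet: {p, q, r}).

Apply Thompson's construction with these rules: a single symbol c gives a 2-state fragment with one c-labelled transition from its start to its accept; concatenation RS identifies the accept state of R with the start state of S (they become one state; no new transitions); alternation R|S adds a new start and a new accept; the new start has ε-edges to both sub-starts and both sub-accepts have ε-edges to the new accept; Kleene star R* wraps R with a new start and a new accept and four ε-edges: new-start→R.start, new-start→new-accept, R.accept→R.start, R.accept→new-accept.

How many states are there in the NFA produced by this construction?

14

Recursing over subexpressions:
Each of the 5 symbol leaves contributes a 2-state fragment.
  q|p : 6 states
  q·(q|p) : 7 states
  q·r : 3 states
  (q·r)* : 5 states
  q·(q|p)|(q·r)* : 14 states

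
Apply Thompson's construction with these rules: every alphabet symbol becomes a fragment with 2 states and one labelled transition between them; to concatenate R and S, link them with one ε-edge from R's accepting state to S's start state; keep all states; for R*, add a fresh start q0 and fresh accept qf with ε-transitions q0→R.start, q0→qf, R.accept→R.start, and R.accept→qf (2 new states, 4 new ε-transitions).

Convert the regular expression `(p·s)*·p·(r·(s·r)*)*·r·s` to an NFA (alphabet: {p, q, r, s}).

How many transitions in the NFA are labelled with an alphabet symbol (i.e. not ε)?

8

Per subexpression:
Each of the 8 symbol leaves contributes exactly 1 symbol transition.
  p·s = 2 symbol transitions
  (p·s)* = 2 symbol transitions
  s·r = 2 symbol transitions
  (s·r)* = 2 symbol transitions
  r·(s·r)* = 3 symbol transitions
  (r·(s·r)*)* = 3 symbol transitions
  (p·s)*·p·(r·(s·r)*)*·r·s = 8 symbol transitions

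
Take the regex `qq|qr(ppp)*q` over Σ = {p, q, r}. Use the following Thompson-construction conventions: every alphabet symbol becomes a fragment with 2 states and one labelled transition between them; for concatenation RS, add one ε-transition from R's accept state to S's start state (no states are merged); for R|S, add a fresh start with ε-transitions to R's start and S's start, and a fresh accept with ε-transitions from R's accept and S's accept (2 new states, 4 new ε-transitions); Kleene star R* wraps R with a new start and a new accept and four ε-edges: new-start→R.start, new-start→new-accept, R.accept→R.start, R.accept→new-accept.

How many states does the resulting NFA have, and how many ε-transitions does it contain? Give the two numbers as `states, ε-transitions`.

20, 14

Building bottom-up:
Each of the 8 symbol leaves contributes 2 states and 0 ε-transitions.
  qq = 4 states, 1 ε-transition
  ppp = 6 states, 2 ε-transitions
  (ppp)* = 8 states, 6 ε-transitions
  qr(ppp)*q = 14 states, 9 ε-transitions
  qq|qr(ppp)*q = 20 states, 14 ε-transitions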